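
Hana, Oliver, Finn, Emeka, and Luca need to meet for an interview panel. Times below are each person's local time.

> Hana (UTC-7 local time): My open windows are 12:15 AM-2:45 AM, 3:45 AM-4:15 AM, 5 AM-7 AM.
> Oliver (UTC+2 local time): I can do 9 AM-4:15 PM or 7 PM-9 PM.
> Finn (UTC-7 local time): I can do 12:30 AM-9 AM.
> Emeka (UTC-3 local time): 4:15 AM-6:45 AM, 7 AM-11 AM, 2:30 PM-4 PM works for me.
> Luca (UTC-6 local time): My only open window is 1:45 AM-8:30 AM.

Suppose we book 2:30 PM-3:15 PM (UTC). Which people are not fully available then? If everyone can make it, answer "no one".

Hana in UTC: 07:15-09:45, 10:45-11:15, 12:00-14:00 (add 7h to convert from UTC-7).
Oliver in UTC: 07:00-14:15, 17:00-19:00 (subtract 2h to convert from UTC+2).
Finn in UTC: 07:30-16:00 (add 7h to convert from UTC-7).
Emeka in UTC: 07:15-09:45, 10:00-14:00, 17:30-19:00 (add 3h to convert from UTC-3).
Luca in UTC: 07:45-14:30 (add 6h to convert from UTC-6).
Hana: not fully free for 14:30-15:15. Oliver: not fully free for 14:30-15:15. Finn: free for 14:30-15:15. Emeka: not fully free for 14:30-15:15. Luca: not fully free for 14:30-15:15.

Emeka, Hana, Luca, Oliver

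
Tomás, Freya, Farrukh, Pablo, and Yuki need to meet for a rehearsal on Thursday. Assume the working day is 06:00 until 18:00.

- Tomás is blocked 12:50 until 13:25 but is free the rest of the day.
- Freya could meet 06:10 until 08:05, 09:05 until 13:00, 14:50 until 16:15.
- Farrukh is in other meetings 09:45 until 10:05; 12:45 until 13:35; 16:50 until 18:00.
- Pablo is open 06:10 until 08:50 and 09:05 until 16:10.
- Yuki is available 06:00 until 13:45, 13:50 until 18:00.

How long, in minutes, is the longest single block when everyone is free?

Tomás free: 06:00-12:50, 13:25-18:00 (invert busy blocks within the working day).
Freya free: 06:10-08:05, 09:05-13:00, 14:50-16:15.
Farrukh free: 06:00-09:45, 10:05-12:45, 13:35-16:50 (invert busy blocks within the working day).
Pablo free: 06:10-08:50, 09:05-16:10.
Yuki free: 06:00-13:45, 13:50-18:00.
Tomás ∩ Freya: 06:10-08:05, 09:05-12:50, 14:50-16:15.
Tomás ∩ Freya ∩ Farrukh: 06:10-08:05, 09:05-09:45, 10:05-12:45, 14:50-16:15.
Tomás ∩ Freya ∩ Farrukh ∩ Pablo: 06:10-08:05, 09:05-09:45, 10:05-12:45, 14:50-16:10.
Tomás ∩ Freya ∩ Farrukh ∩ Pablo ∩ Yuki: 06:10-08:05, 09:05-09:45, 10:05-12:45, 14:50-16:10.
Those are the intersection windows.
The longest is 10:05-12:45 at 160 minutes.

160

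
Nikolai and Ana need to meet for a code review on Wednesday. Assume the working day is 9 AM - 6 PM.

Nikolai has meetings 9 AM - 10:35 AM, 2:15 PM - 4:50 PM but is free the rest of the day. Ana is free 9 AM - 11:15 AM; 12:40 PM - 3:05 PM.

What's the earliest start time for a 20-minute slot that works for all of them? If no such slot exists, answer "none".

10:35

Nikolai free: 10:35-14:15, 16:50-18:00 (invert busy blocks within the working day).
Ana free: 09:00-11:15, 12:40-15:05.
Nikolai ∩ Ana: 10:35-11:15, 12:40-14:15.
So the common availability across everyone is 10:35-11:15, 12:40-14:15.
The first common window of at least 20 minutes is 10:35-11:15, so the earliest start is 10:35.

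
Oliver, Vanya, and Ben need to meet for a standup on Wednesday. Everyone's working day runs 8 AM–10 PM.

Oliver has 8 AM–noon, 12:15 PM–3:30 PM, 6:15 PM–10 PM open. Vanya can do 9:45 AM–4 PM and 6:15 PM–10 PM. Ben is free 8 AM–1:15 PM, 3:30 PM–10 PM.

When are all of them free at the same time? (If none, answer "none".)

09:45-12:00, 12:15-13:15, 18:15-22:00

Oliver ∩ Vanya: 09:45-12:00, 12:15-15:30, 18:15-22:00.
Oliver ∩ Vanya ∩ Ben: 09:45-12:00, 12:15-13:15, 18:15-22:00.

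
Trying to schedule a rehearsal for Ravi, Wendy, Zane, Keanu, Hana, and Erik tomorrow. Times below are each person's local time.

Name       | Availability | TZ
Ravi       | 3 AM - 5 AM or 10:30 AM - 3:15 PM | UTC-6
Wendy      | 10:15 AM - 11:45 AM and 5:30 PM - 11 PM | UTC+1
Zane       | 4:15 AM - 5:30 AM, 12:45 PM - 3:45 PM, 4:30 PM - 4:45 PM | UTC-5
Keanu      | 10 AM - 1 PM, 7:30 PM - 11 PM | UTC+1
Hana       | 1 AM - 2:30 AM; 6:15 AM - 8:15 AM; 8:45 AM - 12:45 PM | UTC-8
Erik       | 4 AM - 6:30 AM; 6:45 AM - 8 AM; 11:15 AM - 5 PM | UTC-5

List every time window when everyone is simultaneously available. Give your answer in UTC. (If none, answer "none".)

09:15-10:30, 18:30-20:45

Ravi in UTC: 09:00-11:00, 16:30-21:15 (add 6h to convert from UTC-6).
Wendy in UTC: 09:15-10:45, 16:30-22:00 (subtract 1h to convert from UTC+1).
Zane in UTC: 09:15-10:30, 17:45-20:45, 21:30-21:45 (add 5h to convert from UTC-5).
Keanu in UTC: 09:00-12:00, 18:30-22:00 (subtract 1h to convert from UTC+1).
Hana in UTC: 09:00-10:30, 14:15-16:15, 16:45-20:45 (add 8h to convert from UTC-8).
Erik in UTC: 09:00-11:30, 11:45-13:00, 16:15-22:00 (add 5h to convert from UTC-5).
Ravi ∩ Wendy: 09:15-10:45, 16:30-21:15.
Ravi ∩ Wendy ∩ Zane: 09:15-10:30, 17:45-20:45.
Ravi ∩ Wendy ∩ Zane ∩ Keanu: 09:15-10:30, 18:30-20:45.
Ravi ∩ Wendy ∩ Zane ∩ Keanu ∩ Hana: 09:15-10:30, 18:30-20:45.
Ravi ∩ Wendy ∩ Zane ∩ Keanu ∩ Hana ∩ Erik: 09:15-10:30, 18:30-20:45.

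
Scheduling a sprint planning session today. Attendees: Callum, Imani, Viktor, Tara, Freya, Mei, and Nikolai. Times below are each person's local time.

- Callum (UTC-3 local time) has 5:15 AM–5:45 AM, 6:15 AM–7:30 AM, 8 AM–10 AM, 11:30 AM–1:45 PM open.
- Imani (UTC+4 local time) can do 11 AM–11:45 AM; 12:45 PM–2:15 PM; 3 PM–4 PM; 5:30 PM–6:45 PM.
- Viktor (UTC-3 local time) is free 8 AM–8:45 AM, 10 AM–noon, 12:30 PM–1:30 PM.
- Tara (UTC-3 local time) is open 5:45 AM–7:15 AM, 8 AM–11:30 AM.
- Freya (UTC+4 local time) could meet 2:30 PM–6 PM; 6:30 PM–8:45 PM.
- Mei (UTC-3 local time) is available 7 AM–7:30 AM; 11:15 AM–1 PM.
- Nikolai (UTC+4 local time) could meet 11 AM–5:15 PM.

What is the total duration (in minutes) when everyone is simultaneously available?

0

Callum in UTC: 08:15-08:45, 09:15-10:30, 11:00-13:00, 14:30-16:45 (add 3h to convert from UTC-3).
Imani in UTC: 07:00-07:45, 08:45-10:15, 11:00-12:00, 13:30-14:45 (subtract 4h to convert from UTC+4).
Viktor in UTC: 11:00-11:45, 13:00-15:00, 15:30-16:30 (add 3h to convert from UTC-3).
Tara in UTC: 08:45-10:15, 11:00-14:30 (add 3h to convert from UTC-3).
Freya in UTC: 10:30-14:00, 14:30-16:45 (subtract 4h to convert from UTC+4).
Mei in UTC: 10:00-10:30, 14:15-16:00 (add 3h to convert from UTC-3).
Nikolai in UTC: 07:00-13:15 (subtract 4h to convert from UTC+4).
Callum ∩ Imani: 09:15-10:15, 11:00-12:00, 14:30-14:45.
Callum ∩ Imani ∩ Viktor: 11:00-11:45, 14:30-14:45.
Callum ∩ Imani ∩ Viktor ∩ Tara: 11:00-11:45.
Callum ∩ Imani ∩ Viktor ∩ Tara ∩ Freya: 11:00-11:45.
Callum ∩ Imani ∩ Viktor ∩ Tara ∩ Freya ∩ Mei: ∅.
Callum ∩ Imani ∩ Viktor ∩ Tara ∩ Freya ∩ Mei ∩ Nikolai: ∅.
There is no time when everyone is free.
There is no common window, so the total is 0 minutes.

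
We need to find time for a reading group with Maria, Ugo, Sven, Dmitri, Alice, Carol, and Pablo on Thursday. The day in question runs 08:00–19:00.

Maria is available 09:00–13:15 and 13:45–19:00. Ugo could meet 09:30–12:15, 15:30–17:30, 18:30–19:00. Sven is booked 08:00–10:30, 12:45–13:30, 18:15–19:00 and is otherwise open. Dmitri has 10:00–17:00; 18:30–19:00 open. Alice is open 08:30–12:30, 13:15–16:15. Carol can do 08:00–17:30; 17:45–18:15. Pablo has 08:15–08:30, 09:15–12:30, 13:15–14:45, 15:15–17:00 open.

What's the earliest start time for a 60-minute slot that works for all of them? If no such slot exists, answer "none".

Maria free: 09:00-13:15, 13:45-19:00.
Ugo free: 09:30-12:15, 15:30-17:30, 18:30-19:00.
Sven free: 10:30-12:45, 13:30-18:15 (invert busy blocks within the working day).
Dmitri free: 10:00-17:00, 18:30-19:00.
Alice free: 08:30-12:30, 13:15-16:15.
Carol free: 08:00-17:30, 17:45-18:15.
Pablo free: 08:15-08:30, 09:15-12:30, 13:15-14:45, 15:15-17:00.
Maria ∩ Ugo: 09:30-12:15, 15:30-17:30, 18:30-19:00.
Maria ∩ Ugo ∩ Sven: 10:30-12:15, 15:30-17:30.
Maria ∩ Ugo ∩ Sven ∩ Dmitri: 10:30-12:15, 15:30-17:00.
Maria ∩ Ugo ∩ Sven ∩ Dmitri ∩ Alice: 10:30-12:15, 15:30-16:15.
Maria ∩ Ugo ∩ Sven ∩ Dmitri ∩ Alice ∩ Carol: 10:30-12:15, 15:30-16:15.
Maria ∩ Ugo ∩ Sven ∩ Dmitri ∩ Alice ∩ Carol ∩ Pablo: 10:30-12:15, 15:30-16:15.
The first common window of at least 60 minutes is 10:30-12:15, so the earliest start is 10:30.

10:30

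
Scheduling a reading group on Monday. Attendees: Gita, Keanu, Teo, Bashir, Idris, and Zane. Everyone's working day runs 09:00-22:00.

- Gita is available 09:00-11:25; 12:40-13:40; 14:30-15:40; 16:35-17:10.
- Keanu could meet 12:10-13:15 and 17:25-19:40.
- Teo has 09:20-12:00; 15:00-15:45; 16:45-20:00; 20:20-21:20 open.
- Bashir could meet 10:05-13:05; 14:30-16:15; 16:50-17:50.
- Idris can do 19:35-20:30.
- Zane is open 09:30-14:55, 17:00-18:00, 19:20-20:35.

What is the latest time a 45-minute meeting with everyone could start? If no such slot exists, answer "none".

Gita ∩ Keanu: 12:40-13:15.
Gita ∩ Keanu ∩ Teo: ∅.
Gita ∩ Keanu ∩ Teo ∩ Bashir: ∅.
Gita ∩ Keanu ∩ Teo ∩ Bashir ∩ Idris: ∅.
Gita ∩ Keanu ∩ Teo ∩ Bashir ∩ Idris ∩ Zane: ∅.
There is no time when everyone is free.
No common window is at least 45 minutes long.

none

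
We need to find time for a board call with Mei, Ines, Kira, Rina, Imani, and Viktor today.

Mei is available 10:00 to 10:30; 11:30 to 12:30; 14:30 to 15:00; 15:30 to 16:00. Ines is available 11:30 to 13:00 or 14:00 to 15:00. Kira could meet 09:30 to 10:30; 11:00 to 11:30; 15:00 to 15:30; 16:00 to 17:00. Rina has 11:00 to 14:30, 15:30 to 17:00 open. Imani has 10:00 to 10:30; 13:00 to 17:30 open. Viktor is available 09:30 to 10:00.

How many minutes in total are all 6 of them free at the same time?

Mei ∩ Ines: 11:30-12:30, 14:30-15:00.
Mei ∩ Ines ∩ Kira: ∅.
Mei ∩ Ines ∩ Kira ∩ Rina: ∅.
Mei ∩ Ines ∩ Kira ∩ Rina ∩ Imani: ∅.
Mei ∩ Ines ∩ Kira ∩ Rina ∩ Imani ∩ Viktor: ∅.
There is no time when everyone is free.
There is no common window, so the total is 0 minutes.

0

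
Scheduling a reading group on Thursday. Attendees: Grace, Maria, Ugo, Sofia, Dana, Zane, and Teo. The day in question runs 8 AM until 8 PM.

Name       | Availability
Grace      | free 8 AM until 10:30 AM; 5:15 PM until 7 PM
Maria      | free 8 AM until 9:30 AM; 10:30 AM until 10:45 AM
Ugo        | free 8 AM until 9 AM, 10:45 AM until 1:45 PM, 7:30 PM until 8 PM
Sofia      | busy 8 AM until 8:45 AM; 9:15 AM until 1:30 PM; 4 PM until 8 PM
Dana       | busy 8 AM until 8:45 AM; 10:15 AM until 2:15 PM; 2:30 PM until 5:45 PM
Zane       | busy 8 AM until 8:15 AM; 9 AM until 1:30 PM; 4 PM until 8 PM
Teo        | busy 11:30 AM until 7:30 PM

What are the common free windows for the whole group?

Grace free: 08:00-10:30, 17:15-19:00.
Maria free: 08:00-09:30, 10:30-10:45.
Ugo free: 08:00-09:00, 10:45-13:45, 19:30-20:00.
Sofia free: 08:45-09:15, 13:30-16:00 (invert busy blocks within the working day).
Dana free: 08:45-10:15, 14:15-14:30, 17:45-20:00 (invert busy blocks within the working day).
Zane free: 08:15-09:00, 13:30-16:00 (invert busy blocks within the working day).
Teo free: 08:00-11:30, 19:30-20:00 (invert busy blocks within the working day).
Grace ∩ Maria: 08:00-09:30.
Grace ∩ Maria ∩ Ugo: 08:00-09:00.
Grace ∩ Maria ∩ Ugo ∩ Sofia: 08:45-09:00.
Grace ∩ Maria ∩ Ugo ∩ Sofia ∩ Dana: 08:45-09:00.
Grace ∩ Maria ∩ Ugo ∩ Sofia ∩ Dana ∩ Zane: 08:45-09:00.
Grace ∩ Maria ∩ Ugo ∩ Sofia ∩ Dana ∩ Zane ∩ Teo: 08:45-09:00.

08:45-09:00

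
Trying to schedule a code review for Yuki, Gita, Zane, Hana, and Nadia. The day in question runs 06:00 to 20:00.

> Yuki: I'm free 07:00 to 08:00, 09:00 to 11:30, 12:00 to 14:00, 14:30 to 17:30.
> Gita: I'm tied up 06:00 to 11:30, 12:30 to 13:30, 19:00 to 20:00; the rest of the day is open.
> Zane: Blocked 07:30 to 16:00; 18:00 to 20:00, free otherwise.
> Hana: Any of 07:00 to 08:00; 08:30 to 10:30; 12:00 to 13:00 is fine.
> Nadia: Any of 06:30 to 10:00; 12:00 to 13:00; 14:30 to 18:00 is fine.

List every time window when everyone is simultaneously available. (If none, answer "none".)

none

Yuki free: 07:00-08:00, 09:00-11:30, 12:00-14:00, 14:30-17:30.
Gita free: 11:30-12:30, 13:30-19:00 (invert busy blocks within the working day).
Zane free: 06:00-07:30, 16:00-18:00 (invert busy blocks within the working day).
Hana free: 07:00-08:00, 08:30-10:30, 12:00-13:00.
Nadia free: 06:30-10:00, 12:00-13:00, 14:30-18:00.
Yuki ∩ Gita: 12:00-12:30, 13:30-14:00, 14:30-17:30.
Yuki ∩ Gita ∩ Zane: 16:00-17:30.
Yuki ∩ Gita ∩ Zane ∩ Hana: ∅.
Yuki ∩ Gita ∩ Zane ∩ Hana ∩ Nadia: ∅.
There is no time when everyone is free.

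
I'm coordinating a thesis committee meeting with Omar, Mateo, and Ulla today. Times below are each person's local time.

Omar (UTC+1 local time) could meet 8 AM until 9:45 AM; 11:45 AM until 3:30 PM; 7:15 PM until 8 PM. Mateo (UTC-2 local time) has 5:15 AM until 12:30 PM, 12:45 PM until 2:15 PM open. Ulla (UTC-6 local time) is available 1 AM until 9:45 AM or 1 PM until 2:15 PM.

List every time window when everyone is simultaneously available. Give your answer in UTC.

07:15-08:45, 10:45-14:30

Omar in UTC: 07:00-08:45, 10:45-14:30, 18:15-19:00 (subtract 1h to convert from UTC+1).
Mateo in UTC: 07:15-14:30, 14:45-16:15 (add 2h to convert from UTC-2).
Ulla in UTC: 07:00-15:45, 19:00-20:15 (add 6h to convert from UTC-6).
Omar ∩ Mateo: 07:15-08:45, 10:45-14:30.
Omar ∩ Mateo ∩ Ulla: 07:15-08:45, 10:45-14:30.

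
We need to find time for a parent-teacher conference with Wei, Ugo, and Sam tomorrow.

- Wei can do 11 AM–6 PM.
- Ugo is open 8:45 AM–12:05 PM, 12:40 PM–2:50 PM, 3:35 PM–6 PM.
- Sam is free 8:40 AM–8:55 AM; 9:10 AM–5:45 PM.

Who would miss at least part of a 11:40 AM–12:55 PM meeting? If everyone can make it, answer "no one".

Ugo

Wei: free for 11:40-12:55. Ugo: not fully free for 11:40-12:55. Sam: free for 11:40-12:55.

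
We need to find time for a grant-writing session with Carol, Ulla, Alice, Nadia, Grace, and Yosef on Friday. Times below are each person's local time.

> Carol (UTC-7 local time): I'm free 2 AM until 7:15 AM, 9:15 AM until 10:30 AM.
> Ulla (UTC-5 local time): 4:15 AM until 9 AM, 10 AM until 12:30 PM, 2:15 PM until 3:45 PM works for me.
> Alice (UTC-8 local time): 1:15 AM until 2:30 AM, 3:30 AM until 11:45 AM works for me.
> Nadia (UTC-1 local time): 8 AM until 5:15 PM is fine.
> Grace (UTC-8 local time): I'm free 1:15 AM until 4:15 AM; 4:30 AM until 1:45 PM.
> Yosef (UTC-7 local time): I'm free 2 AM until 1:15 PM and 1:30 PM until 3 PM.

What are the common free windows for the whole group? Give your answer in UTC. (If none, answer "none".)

09:15-10:30, 11:30-12:15, 12:30-14:00, 16:15-17:30

Carol in UTC: 09:00-14:15, 16:15-17:30 (add 7h to convert from UTC-7).
Ulla in UTC: 09:15-14:00, 15:00-17:30, 19:15-20:45 (add 5h to convert from UTC-5).
Alice in UTC: 09:15-10:30, 11:30-19:45 (add 8h to convert from UTC-8).
Nadia in UTC: 09:00-18:15 (add 1h to convert from UTC-1).
Grace in UTC: 09:15-12:15, 12:30-21:45 (add 8h to convert from UTC-8).
Yosef in UTC: 09:00-20:15, 20:30-22:00 (add 7h to convert from UTC-7).
Carol ∩ Ulla: 09:15-14:00, 16:15-17:30.
Carol ∩ Ulla ∩ Alice: 09:15-10:30, 11:30-14:00, 16:15-17:30.
Carol ∩ Ulla ∩ Alice ∩ Nadia: 09:15-10:30, 11:30-14:00, 16:15-17:30.
Carol ∩ Ulla ∩ Alice ∩ Nadia ∩ Grace: 09:15-10:30, 11:30-12:15, 12:30-14:00, 16:15-17:30.
Carol ∩ Ulla ∩ Alice ∩ Nadia ∩ Grace ∩ Yosef: 09:15-10:30, 11:30-12:15, 12:30-14:00, 16:15-17:30.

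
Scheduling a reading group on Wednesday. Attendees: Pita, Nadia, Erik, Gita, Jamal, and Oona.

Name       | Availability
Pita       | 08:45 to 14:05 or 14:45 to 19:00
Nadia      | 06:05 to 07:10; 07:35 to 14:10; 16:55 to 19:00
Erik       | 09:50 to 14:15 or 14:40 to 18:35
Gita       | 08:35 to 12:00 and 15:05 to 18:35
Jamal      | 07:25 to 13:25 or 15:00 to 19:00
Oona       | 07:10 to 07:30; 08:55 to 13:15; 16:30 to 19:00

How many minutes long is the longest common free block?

Pita ∩ Nadia: 08:45-14:05, 16:55-19:00.
Pita ∩ Nadia ∩ Erik: 09:50-14:05, 16:55-18:35.
Pita ∩ Nadia ∩ Erik ∩ Gita: 09:50-12:00, 16:55-18:35.
Pita ∩ Nadia ∩ Erik ∩ Gita ∩ Jamal: 09:50-12:00, 16:55-18:35.
Pita ∩ Nadia ∩ Erik ∩ Gita ∩ Jamal ∩ Oona: 09:50-12:00, 16:55-18:35.
The longest is 09:50-12:00 at 130 minutes.

130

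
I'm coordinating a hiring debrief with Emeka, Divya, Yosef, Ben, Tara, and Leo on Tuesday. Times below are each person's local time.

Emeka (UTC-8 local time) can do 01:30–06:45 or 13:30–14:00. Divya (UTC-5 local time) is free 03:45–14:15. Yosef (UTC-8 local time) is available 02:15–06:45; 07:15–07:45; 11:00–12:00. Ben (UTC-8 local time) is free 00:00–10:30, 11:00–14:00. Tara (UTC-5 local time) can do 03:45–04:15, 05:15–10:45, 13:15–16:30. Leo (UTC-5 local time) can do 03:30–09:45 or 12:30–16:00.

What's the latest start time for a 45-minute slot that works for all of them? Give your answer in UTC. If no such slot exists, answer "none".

Emeka in UTC: 09:30-14:45, 21:30-22:00 (add 8h to convert from UTC-8).
Divya in UTC: 08:45-19:15 (add 5h to convert from UTC-5).
Yosef in UTC: 10:15-14:45, 15:15-15:45, 19:00-20:00 (add 8h to convert from UTC-8).
Ben in UTC: 08:00-18:30, 19:00-22:00 (add 8h to convert from UTC-8).
Tara in UTC: 08:45-09:15, 10:15-15:45, 18:15-21:30 (add 5h to convert from UTC-5).
Leo in UTC: 08:30-14:45, 17:30-21:00 (add 5h to convert from UTC-5).
Emeka ∩ Divya: 09:30-14:45.
Emeka ∩ Divya ∩ Yosef: 10:15-14:45.
Emeka ∩ Divya ∩ Yosef ∩ Ben: 10:15-14:45.
Emeka ∩ Divya ∩ Yosef ∩ Ben ∩ Tara: 10:15-14:45.
Emeka ∩ Divya ∩ Yosef ∩ Ben ∩ Tara ∩ Leo: 10:15-14:45.
The last common window of at least 45 minutes is 10:15-14:45; a 45-minute meeting can start as late as 14:00 and still end by 14:45.

14:00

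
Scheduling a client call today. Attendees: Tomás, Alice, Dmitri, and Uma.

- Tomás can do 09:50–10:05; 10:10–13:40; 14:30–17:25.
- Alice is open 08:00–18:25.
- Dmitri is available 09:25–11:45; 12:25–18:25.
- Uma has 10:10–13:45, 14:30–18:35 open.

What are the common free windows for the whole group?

10:10-11:45, 12:25-13:40, 14:30-17:25

Tomás ∩ Alice: 09:50-10:05, 10:10-13:40, 14:30-17:25.
Tomás ∩ Alice ∩ Dmitri: 09:50-10:05, 10:10-11:45, 12:25-13:40, 14:30-17:25.
Tomás ∩ Alice ∩ Dmitri ∩ Uma: 10:10-11:45, 12:25-13:40, 14:30-17:25.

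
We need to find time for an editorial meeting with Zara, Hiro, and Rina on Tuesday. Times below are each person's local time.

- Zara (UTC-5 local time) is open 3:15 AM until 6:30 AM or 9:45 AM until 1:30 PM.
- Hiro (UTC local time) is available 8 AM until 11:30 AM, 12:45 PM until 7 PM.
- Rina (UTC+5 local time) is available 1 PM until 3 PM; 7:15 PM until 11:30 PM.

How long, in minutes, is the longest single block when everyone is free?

Zara in UTC: 08:15-11:30, 14:45-18:30 (add 5h to convert from UTC-5).
Hiro in UTC: 08:00-11:30, 12:45-19:00.
Rina in UTC: 08:00-10:00, 14:15-18:30 (subtract 5h to convert from UTC+5).
Zara ∩ Hiro: 08:15-11:30, 14:45-18:30.
Zara ∩ Hiro ∩ Rina: 08:15-10:00, 14:45-18:30.
Those are the intersection windows.
The longest is 14:45-18:30 at 225 minutes.

225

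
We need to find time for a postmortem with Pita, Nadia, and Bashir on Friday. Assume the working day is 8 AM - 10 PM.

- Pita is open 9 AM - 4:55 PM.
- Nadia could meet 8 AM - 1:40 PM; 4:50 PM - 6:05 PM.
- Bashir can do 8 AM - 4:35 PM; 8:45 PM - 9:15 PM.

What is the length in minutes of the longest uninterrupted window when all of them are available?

280

Pita ∩ Nadia: 09:00-13:40, 16:50-16:55.
Pita ∩ Nadia ∩ Bashir: 09:00-13:40.
The longest is 09:00-13:40 at 280 minutes.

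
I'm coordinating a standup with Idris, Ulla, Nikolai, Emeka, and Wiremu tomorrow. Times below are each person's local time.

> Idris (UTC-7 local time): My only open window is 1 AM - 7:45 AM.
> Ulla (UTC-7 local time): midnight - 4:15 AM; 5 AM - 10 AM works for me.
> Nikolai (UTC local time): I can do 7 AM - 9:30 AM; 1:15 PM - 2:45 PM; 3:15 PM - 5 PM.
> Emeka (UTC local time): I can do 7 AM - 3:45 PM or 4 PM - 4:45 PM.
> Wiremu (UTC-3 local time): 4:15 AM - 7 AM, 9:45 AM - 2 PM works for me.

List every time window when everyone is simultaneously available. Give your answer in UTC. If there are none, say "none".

Idris in UTC: 08:00-14:45 (add 7h to convert from UTC-7).
Ulla in UTC: 07:00-11:15, 12:00-17:00 (add 7h to convert from UTC-7).
Nikolai in UTC: 07:00-09:30, 13:15-14:45, 15:15-17:00.
Emeka in UTC: 07:00-15:45, 16:00-16:45.
Wiremu in UTC: 07:15-10:00, 12:45-17:00 (add 3h to convert from UTC-3).
Idris ∩ Ulla: 08:00-11:15, 12:00-14:45.
Idris ∩ Ulla ∩ Nikolai: 08:00-09:30, 13:15-14:45.
Idris ∩ Ulla ∩ Nikolai ∩ Emeka: 08:00-09:30, 13:15-14:45.
Idris ∩ Ulla ∩ Nikolai ∩ Emeka ∩ Wiremu: 08:00-09:30, 13:15-14:45.
Those are the intersection windows.

08:00-09:30, 13:15-14:45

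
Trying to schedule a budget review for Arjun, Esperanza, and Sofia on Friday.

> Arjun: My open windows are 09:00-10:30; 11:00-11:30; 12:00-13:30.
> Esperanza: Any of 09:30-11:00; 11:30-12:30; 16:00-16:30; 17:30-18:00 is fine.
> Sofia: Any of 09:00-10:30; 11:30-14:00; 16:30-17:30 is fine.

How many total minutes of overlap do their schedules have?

Arjun ∩ Esperanza: 09:30-10:30, 12:00-12:30.
Arjun ∩ Esperanza ∩ Sofia: 09:30-10:30, 12:00-12:30.
Those are the intersection windows.
Summing the common windows: 60 + 30 = 90 minutes.

90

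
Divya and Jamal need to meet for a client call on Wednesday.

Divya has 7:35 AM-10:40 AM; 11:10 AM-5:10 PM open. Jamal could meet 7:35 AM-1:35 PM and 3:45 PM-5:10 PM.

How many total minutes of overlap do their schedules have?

Divya ∩ Jamal: 07:35-10:40, 11:10-13:35, 15:45-17:10.
Summing the common windows: 185 + 145 + 85 = 415 minutes.

415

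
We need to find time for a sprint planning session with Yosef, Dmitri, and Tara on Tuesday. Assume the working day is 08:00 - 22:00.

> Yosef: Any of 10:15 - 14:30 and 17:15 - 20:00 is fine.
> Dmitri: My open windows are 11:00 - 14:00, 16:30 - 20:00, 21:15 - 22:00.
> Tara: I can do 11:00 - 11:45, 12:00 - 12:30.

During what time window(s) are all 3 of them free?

11:00-11:45, 12:00-12:30

Yosef ∩ Dmitri: 11:00-14:00, 17:15-20:00.
Yosef ∩ Dmitri ∩ Tara: 11:00-11:45, 12:00-12:30.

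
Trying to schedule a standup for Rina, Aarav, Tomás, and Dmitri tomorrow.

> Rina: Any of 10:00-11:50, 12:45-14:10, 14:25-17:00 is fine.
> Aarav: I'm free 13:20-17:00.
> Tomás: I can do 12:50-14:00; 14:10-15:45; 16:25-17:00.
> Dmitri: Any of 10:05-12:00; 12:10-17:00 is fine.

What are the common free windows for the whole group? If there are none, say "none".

Rina ∩ Aarav: 13:20-14:10, 14:25-17:00.
Rina ∩ Aarav ∩ Tomás: 13:20-14:00, 14:25-15:45, 16:25-17:00.
Rina ∩ Aarav ∩ Tomás ∩ Dmitri: 13:20-14:00, 14:25-15:45, 16:25-17:00.

13:20-14:00, 14:25-15:45, 16:25-17:00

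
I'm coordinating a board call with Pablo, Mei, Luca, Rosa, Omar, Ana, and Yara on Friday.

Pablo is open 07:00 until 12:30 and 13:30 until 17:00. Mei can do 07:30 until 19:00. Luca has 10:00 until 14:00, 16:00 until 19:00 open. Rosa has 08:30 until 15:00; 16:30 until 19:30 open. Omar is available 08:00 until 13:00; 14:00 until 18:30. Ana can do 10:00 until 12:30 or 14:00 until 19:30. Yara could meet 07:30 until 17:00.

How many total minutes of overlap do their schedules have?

Pablo ∩ Mei: 07:30-12:30, 13:30-17:00.
Pablo ∩ Mei ∩ Luca: 10:00-12:30, 13:30-14:00, 16:00-17:00.
Pablo ∩ Mei ∩ Luca ∩ Rosa: 10:00-12:30, 13:30-14:00, 16:30-17:00.
Pablo ∩ Mei ∩ Luca ∩ Rosa ∩ Omar: 10:00-12:30, 16:30-17:00.
Pablo ∩ Mei ∩ Luca ∩ Rosa ∩ Omar ∩ Ana: 10:00-12:30, 16:30-17:00.
Pablo ∩ Mei ∩ Luca ∩ Rosa ∩ Omar ∩ Ana ∩ Yara: 10:00-12:30, 16:30-17:00.
Summing the common windows: 150 + 30 = 180 minutes.

180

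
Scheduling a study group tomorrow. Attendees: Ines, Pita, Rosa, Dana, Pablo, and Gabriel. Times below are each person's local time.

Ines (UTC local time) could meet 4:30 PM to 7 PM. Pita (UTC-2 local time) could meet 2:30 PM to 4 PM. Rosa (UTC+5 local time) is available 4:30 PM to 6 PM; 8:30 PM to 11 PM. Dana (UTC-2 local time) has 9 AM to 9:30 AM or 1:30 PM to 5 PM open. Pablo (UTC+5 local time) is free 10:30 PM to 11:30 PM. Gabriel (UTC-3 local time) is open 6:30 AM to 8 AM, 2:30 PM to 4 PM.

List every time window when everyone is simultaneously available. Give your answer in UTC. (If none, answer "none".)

Ines in UTC: 16:30-19:00.
Pita in UTC: 16:30-18:00 (add 2h to convert from UTC-2).
Rosa in UTC: 11:30-13:00, 15:30-18:00 (subtract 5h to convert from UTC+5).
Dana in UTC: 11:00-11:30, 15:30-19:00 (add 2h to convert from UTC-2).
Pablo in UTC: 17:30-18:30 (subtract 5h to convert from UTC+5).
Gabriel in UTC: 09:30-11:00, 17:30-19:00 (add 3h to convert from UTC-3).
Ines ∩ Pita: 16:30-18:00.
Ines ∩ Pita ∩ Rosa: 16:30-18:00.
Ines ∩ Pita ∩ Rosa ∩ Dana: 16:30-18:00.
Ines ∩ Pita ∩ Rosa ∩ Dana ∩ Pablo: 17:30-18:00.
Ines ∩ Pita ∩ Rosa ∩ Dana ∩ Pablo ∩ Gabriel: 17:30-18:00.
Those are the intersection windows.

17:30-18:00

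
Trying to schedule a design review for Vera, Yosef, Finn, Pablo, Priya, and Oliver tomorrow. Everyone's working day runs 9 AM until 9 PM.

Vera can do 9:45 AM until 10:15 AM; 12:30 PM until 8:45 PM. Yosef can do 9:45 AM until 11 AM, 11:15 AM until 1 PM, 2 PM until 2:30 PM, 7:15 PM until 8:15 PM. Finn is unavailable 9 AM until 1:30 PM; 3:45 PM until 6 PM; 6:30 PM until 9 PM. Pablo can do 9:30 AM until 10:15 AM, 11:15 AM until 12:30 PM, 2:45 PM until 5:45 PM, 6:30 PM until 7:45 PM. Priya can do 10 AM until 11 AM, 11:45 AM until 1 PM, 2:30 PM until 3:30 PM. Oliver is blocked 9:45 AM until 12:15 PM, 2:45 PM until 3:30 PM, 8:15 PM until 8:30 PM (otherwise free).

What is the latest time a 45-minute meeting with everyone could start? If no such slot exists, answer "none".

Vera free: 09:45-10:15, 12:30-20:45.
Yosef free: 09:45-11:00, 11:15-13:00, 14:00-14:30, 19:15-20:15.
Finn free: 13:30-15:45, 18:00-18:30 (invert busy blocks within the working day).
Pablo free: 09:30-10:15, 11:15-12:30, 14:45-17:45, 18:30-19:45.
Priya free: 10:00-11:00, 11:45-13:00, 14:30-15:30.
Oliver free: 09:00-09:45, 12:15-14:45, 15:30-20:15, 20:30-21:00 (invert busy blocks within the working day).
Vera ∩ Yosef: 09:45-10:15, 12:30-13:00, 14:00-14:30, 19:15-20:15.
Vera ∩ Yosef ∩ Finn: 14:00-14:30.
Vera ∩ Yosef ∩ Finn ∩ Pablo: ∅.
Vera ∩ Yosef ∩ Finn ∩ Pablo ∩ Priya: ∅.
Vera ∩ Yosef ∩ Finn ∩ Pablo ∩ Priya ∩ Oliver: ∅.
There is no time when everyone is free.
No common window is at least 45 minutes long.

none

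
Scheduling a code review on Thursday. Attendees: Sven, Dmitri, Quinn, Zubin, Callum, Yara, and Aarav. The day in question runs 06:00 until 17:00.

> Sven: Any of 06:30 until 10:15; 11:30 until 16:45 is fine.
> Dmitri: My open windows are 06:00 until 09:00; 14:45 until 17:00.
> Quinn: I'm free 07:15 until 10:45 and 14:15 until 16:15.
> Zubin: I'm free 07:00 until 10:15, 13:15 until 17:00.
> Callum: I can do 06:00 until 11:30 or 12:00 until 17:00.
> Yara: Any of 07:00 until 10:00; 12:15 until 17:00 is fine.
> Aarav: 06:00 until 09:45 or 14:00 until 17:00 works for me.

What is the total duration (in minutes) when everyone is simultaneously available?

195

Sven ∩ Dmitri: 06:30-09:00, 14:45-16:45.
Sven ∩ Dmitri ∩ Quinn: 07:15-09:00, 14:45-16:15.
Sven ∩ Dmitri ∩ Quinn ∩ Zubin: 07:15-09:00, 14:45-16:15.
Sven ∩ Dmitri ∩ Quinn ∩ Zubin ∩ Callum: 07:15-09:00, 14:45-16:15.
Sven ∩ Dmitri ∩ Quinn ∩ Zubin ∩ Callum ∩ Yara: 07:15-09:00, 14:45-16:15.
Sven ∩ Dmitri ∩ Quinn ∩ Zubin ∩ Callum ∩ Yara ∩ Aarav: 07:15-09:00, 14:45-16:15.
Summing the common windows: 105 + 90 = 195 minutes.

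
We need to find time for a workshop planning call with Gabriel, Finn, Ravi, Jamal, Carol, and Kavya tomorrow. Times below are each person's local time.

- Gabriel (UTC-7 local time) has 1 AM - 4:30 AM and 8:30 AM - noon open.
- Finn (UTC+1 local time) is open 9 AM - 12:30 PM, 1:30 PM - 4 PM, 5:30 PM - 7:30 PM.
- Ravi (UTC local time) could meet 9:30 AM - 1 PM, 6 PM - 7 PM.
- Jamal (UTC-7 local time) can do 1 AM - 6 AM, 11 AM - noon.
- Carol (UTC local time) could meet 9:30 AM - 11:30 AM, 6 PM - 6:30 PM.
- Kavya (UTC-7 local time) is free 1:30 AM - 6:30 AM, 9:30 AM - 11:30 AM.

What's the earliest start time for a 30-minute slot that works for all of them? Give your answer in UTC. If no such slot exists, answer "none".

09:30

Gabriel in UTC: 08:00-11:30, 15:30-19:00 (add 7h to convert from UTC-7).
Finn in UTC: 08:00-11:30, 12:30-15:00, 16:30-18:30 (subtract 1h to convert from UTC+1).
Ravi in UTC: 09:30-13:00, 18:00-19:00.
Jamal in UTC: 08:00-13:00, 18:00-19:00 (add 7h to convert from UTC-7).
Carol in UTC: 09:30-11:30, 18:00-18:30.
Kavya in UTC: 08:30-13:30, 16:30-18:30 (add 7h to convert from UTC-7).
Gabriel ∩ Finn: 08:00-11:30, 16:30-18:30.
Gabriel ∩ Finn ∩ Ravi: 09:30-11:30, 18:00-18:30.
Gabriel ∩ Finn ∩ Ravi ∩ Jamal: 09:30-11:30, 18:00-18:30.
Gabriel ∩ Finn ∩ Ravi ∩ Jamal ∩ Carol: 09:30-11:30, 18:00-18:30.
Gabriel ∩ Finn ∩ Ravi ∩ Jamal ∩ Carol ∩ Kavya: 09:30-11:30, 18:00-18:30.
The first common window of at least 30 minutes is 09:30-11:30, so the earliest start is 09:30.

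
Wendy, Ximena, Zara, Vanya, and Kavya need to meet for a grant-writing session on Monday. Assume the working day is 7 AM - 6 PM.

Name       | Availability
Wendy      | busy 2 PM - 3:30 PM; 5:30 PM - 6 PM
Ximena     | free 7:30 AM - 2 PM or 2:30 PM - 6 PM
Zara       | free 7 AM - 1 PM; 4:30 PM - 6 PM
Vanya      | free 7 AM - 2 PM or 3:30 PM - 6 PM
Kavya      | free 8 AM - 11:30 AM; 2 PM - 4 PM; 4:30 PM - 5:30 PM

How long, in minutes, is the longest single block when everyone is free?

210

Wendy free: 07:00-14:00, 15:30-17:30 (invert busy blocks within the working day).
Ximena free: 07:30-14:00, 14:30-18:00.
Zara free: 07:00-13:00, 16:30-18:00.
Vanya free: 07:00-14:00, 15:30-18:00.
Kavya free: 08:00-11:30, 14:00-16:00, 16:30-17:30.
Wendy ∩ Ximena: 07:30-14:00, 15:30-17:30.
Wendy ∩ Ximena ∩ Zara: 07:30-13:00, 16:30-17:30.
Wendy ∩ Ximena ∩ Zara ∩ Vanya: 07:30-13:00, 16:30-17:30.
Wendy ∩ Ximena ∩ Zara ∩ Vanya ∩ Kavya: 08:00-11:30, 16:30-17:30.
The longest is 08:00-11:30 at 210 minutes.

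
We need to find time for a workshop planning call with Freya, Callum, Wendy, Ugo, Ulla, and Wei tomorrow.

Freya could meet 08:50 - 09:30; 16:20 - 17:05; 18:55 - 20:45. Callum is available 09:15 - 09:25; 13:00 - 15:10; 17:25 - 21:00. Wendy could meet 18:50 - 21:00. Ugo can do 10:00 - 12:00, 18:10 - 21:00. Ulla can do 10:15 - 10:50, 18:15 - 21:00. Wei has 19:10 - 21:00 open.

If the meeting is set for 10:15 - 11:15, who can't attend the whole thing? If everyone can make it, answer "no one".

Callum, Freya, Ulla, Wei, Wendy

Freya: not fully free for 10:15-11:15. Callum: not fully free for 10:15-11:15. Wendy: not fully free for 10:15-11:15. Ugo: free for 10:15-11:15. Ulla: not fully free for 10:15-11:15. Wei: not fully free for 10:15-11:15.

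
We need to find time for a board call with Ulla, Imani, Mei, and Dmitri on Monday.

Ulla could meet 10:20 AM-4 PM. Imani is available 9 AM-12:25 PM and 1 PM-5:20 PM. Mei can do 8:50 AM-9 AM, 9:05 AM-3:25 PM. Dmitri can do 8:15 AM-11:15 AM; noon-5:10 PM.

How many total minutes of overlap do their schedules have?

225

Ulla ∩ Imani: 10:20-12:25, 13:00-16:00.
Ulla ∩ Imani ∩ Mei: 10:20-12:25, 13:00-15:25.
Ulla ∩ Imani ∩ Mei ∩ Dmitri: 10:20-11:15, 12:00-12:25, 13:00-15:25.
So the common availability across everyone is 10:20-11:15, 12:00-12:25, 13:00-15:25.
Summing the common windows: 55 + 25 + 145 = 225 minutes.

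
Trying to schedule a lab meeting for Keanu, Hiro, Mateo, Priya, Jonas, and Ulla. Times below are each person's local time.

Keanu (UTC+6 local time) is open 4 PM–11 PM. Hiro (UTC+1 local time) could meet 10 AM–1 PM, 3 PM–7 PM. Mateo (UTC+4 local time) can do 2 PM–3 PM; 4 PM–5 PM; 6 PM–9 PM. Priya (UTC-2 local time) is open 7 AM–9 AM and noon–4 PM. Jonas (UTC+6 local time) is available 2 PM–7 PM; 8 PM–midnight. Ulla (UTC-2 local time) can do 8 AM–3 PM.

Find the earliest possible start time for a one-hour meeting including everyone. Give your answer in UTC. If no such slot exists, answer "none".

Keanu in UTC: 10:00-17:00 (subtract 6h to convert from UTC+6).
Hiro in UTC: 09:00-12:00, 14:00-18:00 (subtract 1h to convert from UTC+1).
Mateo in UTC: 10:00-11:00, 12:00-13:00, 14:00-17:00 (subtract 4h to convert from UTC+4).
Priya in UTC: 09:00-11:00, 14:00-18:00 (add 2h to convert from UTC-2).
Jonas in UTC: 08:00-13:00, 14:00-18:00 (subtract 6h to convert from UTC+6).
Ulla in UTC: 10:00-17:00 (add 2h to convert from UTC-2).
Keanu ∩ Hiro: 10:00-12:00, 14:00-17:00.
Keanu ∩ Hiro ∩ Mateo: 10:00-11:00, 14:00-17:00.
Keanu ∩ Hiro ∩ Mateo ∩ Priya: 10:00-11:00, 14:00-17:00.
Keanu ∩ Hiro ∩ Mateo ∩ Priya ∩ Jonas: 10:00-11:00, 14:00-17:00.
Keanu ∩ Hiro ∩ Mateo ∩ Priya ∩ Jonas ∩ Ulla: 10:00-11:00, 14:00-17:00.
The first common window of at least 60 minutes is 10:00-11:00, so the earliest start is 10:00.

10:00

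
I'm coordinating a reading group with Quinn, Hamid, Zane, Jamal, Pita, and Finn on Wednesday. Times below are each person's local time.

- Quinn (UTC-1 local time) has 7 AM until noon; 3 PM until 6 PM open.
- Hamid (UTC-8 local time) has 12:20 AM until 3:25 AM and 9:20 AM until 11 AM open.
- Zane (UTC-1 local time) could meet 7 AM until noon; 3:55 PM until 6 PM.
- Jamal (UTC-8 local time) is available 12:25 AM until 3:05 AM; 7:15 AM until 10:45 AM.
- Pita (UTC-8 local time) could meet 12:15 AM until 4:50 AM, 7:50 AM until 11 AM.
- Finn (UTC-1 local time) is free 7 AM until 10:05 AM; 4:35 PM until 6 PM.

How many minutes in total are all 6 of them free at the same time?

Quinn in UTC: 08:00-13:00, 16:00-19:00 (add 1h to convert from UTC-1).
Hamid in UTC: 08:20-11:25, 17:20-19:00 (add 8h to convert from UTC-8).
Zane in UTC: 08:00-13:00, 16:55-19:00 (add 1h to convert from UTC-1).
Jamal in UTC: 08:25-11:05, 15:15-18:45 (add 8h to convert from UTC-8).
Pita in UTC: 08:15-12:50, 15:50-19:00 (add 8h to convert from UTC-8).
Finn in UTC: 08:00-11:05, 17:35-19:00 (add 1h to convert from UTC-1).
Quinn ∩ Hamid: 08:20-11:25, 17:20-19:00.
Quinn ∩ Hamid ∩ Zane: 08:20-11:25, 17:20-19:00.
Quinn ∩ Hamid ∩ Zane ∩ Jamal: 08:25-11:05, 17:20-18:45.
Quinn ∩ Hamid ∩ Zane ∩ Jamal ∩ Pita: 08:25-11:05, 17:20-18:45.
Quinn ∩ Hamid ∩ Zane ∩ Jamal ∩ Pita ∩ Finn: 08:25-11:05, 17:35-18:45.
Summing the common windows: 160 + 70 = 230 minutes.

230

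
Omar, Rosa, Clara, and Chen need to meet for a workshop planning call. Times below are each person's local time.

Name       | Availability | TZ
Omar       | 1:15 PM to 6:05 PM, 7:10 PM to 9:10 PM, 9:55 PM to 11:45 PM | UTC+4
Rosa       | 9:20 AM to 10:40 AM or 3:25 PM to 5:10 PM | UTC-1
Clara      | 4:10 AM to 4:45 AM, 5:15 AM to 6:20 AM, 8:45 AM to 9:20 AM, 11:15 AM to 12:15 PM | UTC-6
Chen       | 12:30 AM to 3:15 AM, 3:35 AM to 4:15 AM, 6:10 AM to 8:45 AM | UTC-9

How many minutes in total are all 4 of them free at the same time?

Omar in UTC: 09:15-14:05, 15:10-17:10, 17:55-19:45 (subtract 4h to convert from UTC+4).
Rosa in UTC: 10:20-11:40, 16:25-18:10 (add 1h to convert from UTC-1).
Clara in UTC: 10:10-10:45, 11:15-12:20, 14:45-15:20, 17:15-18:15 (add 6h to convert from UTC-6).
Chen in UTC: 09:30-12:15, 12:35-13:15, 15:10-17:45 (add 9h to convert from UTC-9).
Omar ∩ Rosa: 10:20-11:40, 16:25-17:10, 17:55-18:10.
Omar ∩ Rosa ∩ Clara: 10:20-10:45, 11:15-11:40, 17:55-18:10.
Omar ∩ Rosa ∩ Clara ∩ Chen: 10:20-10:45, 11:15-11:40.
Summing the common windows: 25 + 25 = 50 minutes.

50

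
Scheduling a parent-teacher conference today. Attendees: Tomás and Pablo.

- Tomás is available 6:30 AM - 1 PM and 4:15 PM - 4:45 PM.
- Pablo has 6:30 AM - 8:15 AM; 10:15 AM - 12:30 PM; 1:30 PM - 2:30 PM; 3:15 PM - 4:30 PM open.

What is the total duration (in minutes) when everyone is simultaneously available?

Tomás ∩ Pablo: 06:30-08:15, 10:15-12:30, 16:15-16:30.
Those are the intersection windows.
Summing the common windows: 105 + 135 + 15 = 255 minutes.

255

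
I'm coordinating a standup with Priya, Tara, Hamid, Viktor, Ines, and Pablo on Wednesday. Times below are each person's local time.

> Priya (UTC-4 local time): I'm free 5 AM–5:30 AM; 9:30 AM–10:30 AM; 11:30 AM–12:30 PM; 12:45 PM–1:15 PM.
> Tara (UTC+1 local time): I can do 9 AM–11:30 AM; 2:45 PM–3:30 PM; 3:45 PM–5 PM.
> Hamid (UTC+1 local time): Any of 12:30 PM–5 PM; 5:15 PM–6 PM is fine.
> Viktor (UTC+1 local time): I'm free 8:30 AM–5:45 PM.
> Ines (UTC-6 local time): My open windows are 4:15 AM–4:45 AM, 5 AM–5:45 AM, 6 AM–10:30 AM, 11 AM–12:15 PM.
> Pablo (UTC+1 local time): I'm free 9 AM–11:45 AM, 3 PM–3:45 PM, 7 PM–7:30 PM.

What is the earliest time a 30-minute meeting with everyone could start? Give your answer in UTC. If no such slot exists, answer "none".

14:00

Priya in UTC: 09:00-09:30, 13:30-14:30, 15:30-16:30, 16:45-17:15 (add 4h to convert from UTC-4).
Tara in UTC: 08:00-10:30, 13:45-14:30, 14:45-16:00 (subtract 1h to convert from UTC+1).
Hamid in UTC: 11:30-16:00, 16:15-17:00 (subtract 1h to convert from UTC+1).
Viktor in UTC: 07:30-16:45 (subtract 1h to convert from UTC+1).
Ines in UTC: 10:15-10:45, 11:00-11:45, 12:00-16:30, 17:00-18:15 (add 6h to convert from UTC-6).
Pablo in UTC: 08:00-10:45, 14:00-14:45, 18:00-18:30 (subtract 1h to convert from UTC+1).
Priya ∩ Tara: 09:00-09:30, 13:45-14:30, 15:30-16:00.
Priya ∩ Tara ∩ Hamid: 13:45-14:30, 15:30-16:00.
Priya ∩ Tara ∩ Hamid ∩ Viktor: 13:45-14:30, 15:30-16:00.
Priya ∩ Tara ∩ Hamid ∩ Viktor ∩ Ines: 13:45-14:30, 15:30-16:00.
Priya ∩ Tara ∩ Hamid ∩ Viktor ∩ Ines ∩ Pablo: 14:00-14:30.
Those are the intersection windows.
The first common window of at least 30 minutes is 14:00-14:30, so the earliest start is 14:00.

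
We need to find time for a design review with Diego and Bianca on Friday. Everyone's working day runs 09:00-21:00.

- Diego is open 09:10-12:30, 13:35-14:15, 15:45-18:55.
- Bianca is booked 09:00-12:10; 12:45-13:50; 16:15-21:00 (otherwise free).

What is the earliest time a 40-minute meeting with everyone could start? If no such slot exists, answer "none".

none

Diego free: 09:10-12:30, 13:35-14:15, 15:45-18:55.
Bianca free: 12:10-12:45, 13:50-16:15 (invert busy blocks within the working day).
Diego ∩ Bianca: 12:10-12:30, 13:50-14:15, 15:45-16:15.
Those are the intersection windows.
No common window is at least 40 minutes long.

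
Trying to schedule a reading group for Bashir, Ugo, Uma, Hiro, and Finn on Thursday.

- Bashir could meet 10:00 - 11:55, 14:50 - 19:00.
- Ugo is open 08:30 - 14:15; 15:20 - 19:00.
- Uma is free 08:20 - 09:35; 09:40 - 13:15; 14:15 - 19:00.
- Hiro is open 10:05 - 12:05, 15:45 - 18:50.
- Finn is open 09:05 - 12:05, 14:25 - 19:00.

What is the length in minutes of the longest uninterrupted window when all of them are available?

Bashir ∩ Ugo: 10:00-11:55, 15:20-19:00.
Bashir ∩ Ugo ∩ Uma: 10:00-11:55, 15:20-19:00.
Bashir ∩ Ugo ∩ Uma ∩ Hiro: 10:05-11:55, 15:45-18:50.
Bashir ∩ Ugo ∩ Uma ∩ Hiro ∩ Finn: 10:05-11:55, 15:45-18:50.
Those are the intersection windows.
The longest is 15:45-18:50 at 185 minutes.

185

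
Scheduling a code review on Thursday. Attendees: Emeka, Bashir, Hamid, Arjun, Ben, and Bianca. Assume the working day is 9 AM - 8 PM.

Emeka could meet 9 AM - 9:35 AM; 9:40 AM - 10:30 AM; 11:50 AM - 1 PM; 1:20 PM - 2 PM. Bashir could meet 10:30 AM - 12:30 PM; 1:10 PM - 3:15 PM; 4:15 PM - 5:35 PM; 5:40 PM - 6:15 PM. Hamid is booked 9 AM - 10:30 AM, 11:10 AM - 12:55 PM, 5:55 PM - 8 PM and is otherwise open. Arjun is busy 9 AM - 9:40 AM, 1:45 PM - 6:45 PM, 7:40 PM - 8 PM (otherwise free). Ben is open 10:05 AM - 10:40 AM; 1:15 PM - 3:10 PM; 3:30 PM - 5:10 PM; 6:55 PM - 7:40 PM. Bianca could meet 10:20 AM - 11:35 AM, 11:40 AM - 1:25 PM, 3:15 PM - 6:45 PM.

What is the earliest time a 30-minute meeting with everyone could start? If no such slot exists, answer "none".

Emeka free: 09:00-09:35, 09:40-10:30, 11:50-13:00, 13:20-14:00.
Bashir free: 10:30-12:30, 13:10-15:15, 16:15-17:35, 17:40-18:15.
Hamid free: 10:30-11:10, 12:55-17:55 (invert busy blocks within the working day).
Arjun free: 09:40-13:45, 18:45-19:40 (invert busy blocks within the working day).
Ben free: 10:05-10:40, 13:15-15:10, 15:30-17:10, 18:55-19:40.
Bianca free: 10:20-11:35, 11:40-13:25, 15:15-18:45.
Emeka ∩ Bashir: 11:50-12:30, 13:20-14:00.
Emeka ∩ Bashir ∩ Hamid: 13:20-14:00.
Emeka ∩ Bashir ∩ Hamid ∩ Arjun: 13:20-13:45.
Emeka ∩ Bashir ∩ Hamid ∩ Arjun ∩ Ben: 13:20-13:45.
Emeka ∩ Bashir ∩ Hamid ∩ Arjun ∩ Ben ∩ Bianca: 13:20-13:25.
So the common availability across everyone is 13:20-13:25.
No common window is at least 30 minutes long.

none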